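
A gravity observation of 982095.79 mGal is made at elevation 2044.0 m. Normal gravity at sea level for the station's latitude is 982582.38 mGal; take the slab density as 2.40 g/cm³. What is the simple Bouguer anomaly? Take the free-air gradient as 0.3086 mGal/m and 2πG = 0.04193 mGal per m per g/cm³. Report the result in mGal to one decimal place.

-61.5

Free-air correction = 0.3086 × 2044.0 = 630.78 mGal
Free-air anomaly = 982095.79 − 982582.38 + (630.78) = 144.19 mGal
Bouguer slab correction = 0.04193 × 2.40 × 2044.0 = 205.69 mGal
Simple Bouguer anomaly = 144.19 − (205.69) = -61.50 mGal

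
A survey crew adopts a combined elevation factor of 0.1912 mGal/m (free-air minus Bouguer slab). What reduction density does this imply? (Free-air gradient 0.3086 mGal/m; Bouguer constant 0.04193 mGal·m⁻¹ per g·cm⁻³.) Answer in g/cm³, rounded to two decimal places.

2.80

0.1912 = 0.3086 − 0.04193 × ρ
ρ = (0.3086 − 0.1912) / 0.04193 = 2.80 g/cm³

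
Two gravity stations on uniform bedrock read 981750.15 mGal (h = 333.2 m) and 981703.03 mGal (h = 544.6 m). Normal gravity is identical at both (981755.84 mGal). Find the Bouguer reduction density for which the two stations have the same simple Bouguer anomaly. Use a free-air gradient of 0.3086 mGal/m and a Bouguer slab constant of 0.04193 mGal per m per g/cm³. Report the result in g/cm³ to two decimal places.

2.04

Δg_obs = 981703.03 − 981750.15 = -47.12 mGal over Δh = 544.6 − 333.2 = 211.4 m
Equal Bouguer anomalies ⇒ Δg_obs + (0.3086 − 0.04193ρ)·Δh = 0
0.3086 − 0.04193ρ = −Δg_obs/Δh = 0.22289
ρ = (0.3086 − 0.22289) / 0.04193 = 2.04 g/cm³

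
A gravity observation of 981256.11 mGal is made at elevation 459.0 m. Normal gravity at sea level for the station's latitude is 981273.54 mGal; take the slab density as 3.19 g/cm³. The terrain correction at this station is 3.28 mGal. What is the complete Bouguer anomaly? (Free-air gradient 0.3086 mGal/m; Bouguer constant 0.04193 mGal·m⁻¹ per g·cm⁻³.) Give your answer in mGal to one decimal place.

66.1

Free-air correction = 0.3086 × 459.0 = 141.65 mGal
Free-air anomaly = 981256.11 − 981273.54 + (141.65) = 124.22 mGal
Bouguer slab correction = 0.04193 × 3.19 × 459.0 = 61.39 mGal
Simple Bouguer anomaly = 124.22 − (61.39) = 62.83 mGal
Complete Bouguer anomaly = 62.83 + 3.28 = 66.11 mGal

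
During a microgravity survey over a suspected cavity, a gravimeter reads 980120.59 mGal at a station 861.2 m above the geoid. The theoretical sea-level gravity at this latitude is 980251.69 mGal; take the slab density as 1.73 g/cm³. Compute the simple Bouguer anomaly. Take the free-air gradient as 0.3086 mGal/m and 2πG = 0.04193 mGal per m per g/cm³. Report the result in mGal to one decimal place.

72.2

Free-air correction = 0.3086 × 861.2 = 265.77 mGal
Free-air anomaly = 980120.59 − 980251.69 + (265.77) = 134.67 mGal
Bouguer slab correction = 0.04193 × 1.73 × 861.2 = 62.47 mGal
Simple Bouguer anomaly = 134.67 − (62.47) = 72.20 mGal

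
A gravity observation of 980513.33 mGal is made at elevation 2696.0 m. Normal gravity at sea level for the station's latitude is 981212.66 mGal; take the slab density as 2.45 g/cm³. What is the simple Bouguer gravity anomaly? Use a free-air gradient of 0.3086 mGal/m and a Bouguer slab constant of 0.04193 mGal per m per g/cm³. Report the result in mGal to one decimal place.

-144.3

Free-air correction = 0.3086 × 2696.0 = 831.99 mGal
Free-air anomaly = 980513.33 − 981212.66 + (831.99) = 132.66 mGal
Bouguer slab correction = 0.04193 × 2.45 × 2696.0 = 276.96 mGal
Simple Bouguer anomaly = 132.66 − (276.96) = -144.30 mGal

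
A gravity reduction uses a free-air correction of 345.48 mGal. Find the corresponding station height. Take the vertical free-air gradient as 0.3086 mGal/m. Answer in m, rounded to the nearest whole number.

1120

h = 345.48 / 0.3086 = 1119.51 m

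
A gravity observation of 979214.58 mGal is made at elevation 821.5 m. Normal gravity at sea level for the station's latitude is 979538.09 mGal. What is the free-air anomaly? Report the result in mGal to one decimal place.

Free-air correction = 0.3086 × 821.5 = 253.51 mGal
Free-air anomaly = 979214.58 − 979538.09 + (253.51) = -70.00 mGal

-70.0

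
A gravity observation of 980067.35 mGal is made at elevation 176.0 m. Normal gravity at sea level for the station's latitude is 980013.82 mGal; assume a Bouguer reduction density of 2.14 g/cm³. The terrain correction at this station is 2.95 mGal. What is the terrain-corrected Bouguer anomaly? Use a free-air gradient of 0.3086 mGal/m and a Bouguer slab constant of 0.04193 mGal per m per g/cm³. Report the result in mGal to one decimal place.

95.0

Free-air correction = 0.3086 × 176.0 = 54.31 mGal
Free-air anomaly = 980067.35 − 980013.82 + (54.31) = 107.84 mGal
Bouguer slab correction = 0.04193 × 2.14 × 176.0 = 15.79 mGal
Simple Bouguer anomaly = 107.84 − (15.79) = 92.05 mGal
Complete Bouguer anomaly = 92.05 + 2.95 = 95.00 mGal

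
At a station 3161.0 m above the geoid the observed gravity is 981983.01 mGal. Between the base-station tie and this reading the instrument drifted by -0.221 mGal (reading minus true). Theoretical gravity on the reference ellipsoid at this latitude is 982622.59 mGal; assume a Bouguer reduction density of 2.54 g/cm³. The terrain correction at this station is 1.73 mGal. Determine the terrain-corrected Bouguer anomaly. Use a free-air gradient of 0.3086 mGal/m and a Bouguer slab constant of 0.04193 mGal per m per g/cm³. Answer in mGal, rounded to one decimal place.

Drift-corrected reading = 981983.01 − (-0.221) = 981983.231 mGal
Free-air correction = 0.3086 × 3161.0 = 975.48 mGal
Free-air anomaly = 981983.231 − 982622.59 + (975.48) = 336.121 mGal
Bouguer slab correction = 0.04193 × 2.54 × 3161.0 = 336.65 mGal
Simple Bouguer anomaly = 336.121 − (336.65) = -0.529 mGal
Complete Bouguer anomaly = -0.529 + 1.73 = 1.201 mGal

1.2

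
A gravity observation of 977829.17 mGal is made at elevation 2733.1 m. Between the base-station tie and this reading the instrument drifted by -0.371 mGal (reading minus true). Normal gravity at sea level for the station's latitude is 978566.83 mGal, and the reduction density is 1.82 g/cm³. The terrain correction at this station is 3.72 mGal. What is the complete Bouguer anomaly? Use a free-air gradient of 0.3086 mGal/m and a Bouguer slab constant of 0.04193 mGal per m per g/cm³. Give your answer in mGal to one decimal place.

Drift-corrected reading = 977829.17 − (-0.371) = 977829.541 mGal
Free-air correction = 0.3086 × 2733.1 = 843.43 mGal
Free-air anomaly = 977829.541 − 978566.83 + (843.43) = 106.141 mGal
Bouguer slab correction = 0.04193 × 1.82 × 2733.1 = 208.57 mGal
Simple Bouguer anomaly = 106.141 − (208.57) = -102.429 mGal
Complete Bouguer anomaly = -102.429 + 3.72 = -98.709 mGal

-98.7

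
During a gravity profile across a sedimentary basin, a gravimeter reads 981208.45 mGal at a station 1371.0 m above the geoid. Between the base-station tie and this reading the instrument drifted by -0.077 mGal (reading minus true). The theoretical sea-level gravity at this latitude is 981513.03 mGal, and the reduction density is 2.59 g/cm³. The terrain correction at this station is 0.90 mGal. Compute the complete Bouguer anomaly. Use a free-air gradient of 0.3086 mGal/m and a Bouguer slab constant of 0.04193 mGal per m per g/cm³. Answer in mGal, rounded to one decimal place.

-29.4

Drift-corrected reading = 981208.45 − (-0.077) = 981208.527 mGal
Free-air correction = 0.3086 × 1371.0 = 423.09 mGal
Free-air anomaly = 981208.527 − 981513.03 + (423.09) = 118.587 mGal
Bouguer slab correction = 0.04193 × 2.59 × 1371.0 = 148.89 mGal
Simple Bouguer anomaly = 118.587 − (148.89) = -30.303 mGal
Complete Bouguer anomaly = -30.303 + 0.90 = -29.403 mGal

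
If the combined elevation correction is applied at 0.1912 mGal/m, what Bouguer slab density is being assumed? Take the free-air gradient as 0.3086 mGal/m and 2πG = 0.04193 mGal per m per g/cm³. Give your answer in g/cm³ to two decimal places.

2.80

0.1912 = 0.3086 − 0.04193 × ρ
ρ = (0.3086 − 0.1912) / 0.04193 = 2.80 g/cm³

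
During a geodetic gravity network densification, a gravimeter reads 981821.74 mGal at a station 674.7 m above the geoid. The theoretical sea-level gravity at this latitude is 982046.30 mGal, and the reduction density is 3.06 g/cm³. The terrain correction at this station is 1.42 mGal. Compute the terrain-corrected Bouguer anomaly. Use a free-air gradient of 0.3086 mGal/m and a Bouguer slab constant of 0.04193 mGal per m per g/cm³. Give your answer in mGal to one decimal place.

-101.5

Free-air correction = 0.3086 × 674.7 = 208.21 mGal
Free-air anomaly = 981821.74 − 982046.30 + (208.21) = -16.35 mGal
Bouguer slab correction = 0.04193 × 3.06 × 674.7 = 86.57 mGal
Simple Bouguer anomaly = -16.35 − (86.57) = -102.92 mGal
Complete Bouguer anomaly = -102.92 + 1.42 = -101.50 mGal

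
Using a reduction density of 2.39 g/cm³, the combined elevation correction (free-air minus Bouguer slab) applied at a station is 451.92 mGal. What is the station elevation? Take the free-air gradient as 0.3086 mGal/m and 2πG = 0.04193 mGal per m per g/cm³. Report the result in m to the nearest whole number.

Combined gradient = 0.3086 − 0.04193 × 2.39 = 0.2083873 mGal/m
h = 451.92 / 0.2083873 = 2168.65 m

2169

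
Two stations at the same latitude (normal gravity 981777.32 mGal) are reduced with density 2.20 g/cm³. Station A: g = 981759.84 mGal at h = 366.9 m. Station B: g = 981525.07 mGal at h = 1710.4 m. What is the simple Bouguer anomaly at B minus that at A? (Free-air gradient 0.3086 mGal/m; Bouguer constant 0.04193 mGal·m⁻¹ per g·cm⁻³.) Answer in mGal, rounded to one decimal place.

Δg_SB(A) = 981759.84 − 981777.32 + 0.3086×366.9 − 0.04193×2.20×366.9 = 61.90 mGal
Δg_SB(B) = 981525.07 − 981777.32 + 0.3086×1710.4 − 0.04193×2.20×1710.4 = 117.80 mGal
Difference = 117.80 − (61.90) = 55.90 mGal

55.9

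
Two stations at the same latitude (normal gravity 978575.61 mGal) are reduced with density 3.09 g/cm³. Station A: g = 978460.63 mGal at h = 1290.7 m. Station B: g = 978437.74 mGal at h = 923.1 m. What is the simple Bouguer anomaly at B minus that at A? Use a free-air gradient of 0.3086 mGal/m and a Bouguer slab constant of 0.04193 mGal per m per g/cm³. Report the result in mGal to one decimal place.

Δg_SB(A) = 978460.63 − 978575.61 + 0.3086×1290.7 − 0.04193×3.09×1290.7 = 116.10 mGal
Δg_SB(B) = 978437.74 − 978575.61 + 0.3086×923.1 − 0.04193×3.09×923.1 = 27.40 mGal
Difference = 27.40 − (116.10) = -88.70 mGal

-88.7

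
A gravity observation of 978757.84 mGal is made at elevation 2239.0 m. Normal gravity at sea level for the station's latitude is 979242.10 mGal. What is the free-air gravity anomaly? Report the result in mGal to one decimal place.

Free-air correction = 0.3086 × 2239.0 = 690.96 mGal
Free-air anomaly = 978757.84 − 979242.10 + (690.96) = 206.70 mGal

206.7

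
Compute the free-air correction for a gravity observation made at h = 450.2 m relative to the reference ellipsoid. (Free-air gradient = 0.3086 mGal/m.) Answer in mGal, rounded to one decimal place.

138.9

Free-air correction = 0.3086 × 450.2 = 138.9 mGal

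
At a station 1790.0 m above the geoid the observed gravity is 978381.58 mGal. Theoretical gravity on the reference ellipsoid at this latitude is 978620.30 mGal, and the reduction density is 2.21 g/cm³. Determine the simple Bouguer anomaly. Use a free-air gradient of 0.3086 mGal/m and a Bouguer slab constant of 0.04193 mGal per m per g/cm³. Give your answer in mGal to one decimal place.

Free-air correction = 0.3086 × 1790.0 = 552.39 mGal
Free-air anomaly = 978381.58 − 978620.30 + (552.39) = 313.67 mGal
Bouguer slab correction = 0.04193 × 2.21 × 1790.0 = 165.87 mGal
Simple Bouguer anomaly = 313.67 − (165.87) = 147.80 mGal

147.8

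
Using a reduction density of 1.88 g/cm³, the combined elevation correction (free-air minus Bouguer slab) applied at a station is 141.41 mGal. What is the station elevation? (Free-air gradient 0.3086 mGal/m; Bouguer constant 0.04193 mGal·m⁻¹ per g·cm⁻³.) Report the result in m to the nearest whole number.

Combined gradient = 0.3086 − 0.04193 × 1.88 = 0.2297716 mGal/m
h = 141.41 / 0.2297716 = 615.44 m

615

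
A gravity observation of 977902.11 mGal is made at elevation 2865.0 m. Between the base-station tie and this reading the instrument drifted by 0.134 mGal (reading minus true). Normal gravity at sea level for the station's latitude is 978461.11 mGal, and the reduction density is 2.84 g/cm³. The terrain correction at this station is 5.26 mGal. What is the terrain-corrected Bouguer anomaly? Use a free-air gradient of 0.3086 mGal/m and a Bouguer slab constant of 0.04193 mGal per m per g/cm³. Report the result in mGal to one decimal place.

Drift-corrected reading = 977902.11 − (0.134) = 977901.976 mGal
Free-air correction = 0.3086 × 2865.0 = 884.14 mGal
Free-air anomaly = 977901.976 − 978461.11 + (884.14) = 325.006 mGal
Bouguer slab correction = 0.04193 × 2.84 × 2865.0 = 341.17 mGal
Simple Bouguer anomaly = 325.006 − (341.17) = -16.164 mGal
Complete Bouguer anomaly = -16.164 + 5.26 = -10.904 mGal

-10.9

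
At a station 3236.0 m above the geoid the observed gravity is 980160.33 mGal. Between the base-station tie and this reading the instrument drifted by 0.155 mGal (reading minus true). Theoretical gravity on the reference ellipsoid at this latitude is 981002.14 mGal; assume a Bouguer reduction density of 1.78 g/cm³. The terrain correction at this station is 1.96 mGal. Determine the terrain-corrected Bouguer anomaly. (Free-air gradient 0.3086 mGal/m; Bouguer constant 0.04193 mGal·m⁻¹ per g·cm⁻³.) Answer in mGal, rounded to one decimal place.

-82.9

Drift-corrected reading = 980160.33 − (0.155) = 980160.175 mGal
Free-air correction = 0.3086 × 3236.0 = 998.63 mGal
Free-air anomaly = 980160.175 − 981002.14 + (998.63) = 156.665 mGal
Bouguer slab correction = 0.04193 × 1.78 × 3236.0 = 241.52 mGal
Simple Bouguer anomaly = 156.665 − (241.52) = -84.855 mGal
Complete Bouguer anomaly = -84.855 + 1.96 = -82.895 mGal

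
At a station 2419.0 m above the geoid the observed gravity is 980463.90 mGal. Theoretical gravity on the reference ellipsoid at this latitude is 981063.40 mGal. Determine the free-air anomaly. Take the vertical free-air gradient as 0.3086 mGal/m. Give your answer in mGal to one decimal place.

147.0

Free-air correction = 0.3086 × 2419.0 = 746.50 mGal
Free-air anomaly = 980463.90 − 981063.40 + (746.50) = 147.00 mGal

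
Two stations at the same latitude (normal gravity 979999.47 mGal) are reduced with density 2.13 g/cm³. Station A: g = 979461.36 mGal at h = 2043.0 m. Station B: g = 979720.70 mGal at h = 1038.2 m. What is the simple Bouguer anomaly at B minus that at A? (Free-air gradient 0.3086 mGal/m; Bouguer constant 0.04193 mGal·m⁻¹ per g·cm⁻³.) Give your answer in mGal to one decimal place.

39.0

Δg_SB(A) = 979461.36 − 979999.47 + 0.3086×2043.0 − 0.04193×2.13×2043.0 = -90.10 mGal
Δg_SB(B) = 979720.70 − 979999.47 + 0.3086×1038.2 − 0.04193×2.13×1038.2 = -51.10 mGal
Difference = -51.10 − (-90.10) = 39.00 mGal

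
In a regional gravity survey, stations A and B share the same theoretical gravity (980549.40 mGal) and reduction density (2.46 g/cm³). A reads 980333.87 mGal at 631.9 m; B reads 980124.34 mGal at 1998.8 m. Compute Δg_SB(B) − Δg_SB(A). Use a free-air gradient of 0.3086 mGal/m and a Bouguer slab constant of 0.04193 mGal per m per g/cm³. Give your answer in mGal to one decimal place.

71.3

Δg_SB(A) = 980333.87 − 980549.40 + 0.3086×631.9 − 0.04193×2.46×631.9 = -85.70 mGal
Δg_SB(B) = 980124.34 − 980549.40 + 0.3086×1998.8 − 0.04193×2.46×1998.8 = -14.40 mGal
Difference = -14.40 − (-85.70) = 71.30 mGal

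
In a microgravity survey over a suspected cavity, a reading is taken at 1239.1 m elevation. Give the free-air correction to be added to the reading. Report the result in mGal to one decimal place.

Free-air correction = 0.3086 × 1239.1 = 382.4 mGal

382.4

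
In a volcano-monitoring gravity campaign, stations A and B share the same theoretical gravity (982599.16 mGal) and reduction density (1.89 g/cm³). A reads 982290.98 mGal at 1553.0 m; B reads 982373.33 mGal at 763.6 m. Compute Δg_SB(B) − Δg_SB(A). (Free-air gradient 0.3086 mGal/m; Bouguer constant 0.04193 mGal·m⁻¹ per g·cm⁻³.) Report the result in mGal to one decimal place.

-98.7

Δg_SB(A) = 982290.98 − 982599.16 + 0.3086×1553.0 − 0.04193×1.89×1553.0 = 48.00 mGal
Δg_SB(B) = 982373.33 − 982599.16 + 0.3086×763.6 − 0.04193×1.89×763.6 = -50.70 mGal
Difference = -50.70 − (48.00) = -98.70 mGal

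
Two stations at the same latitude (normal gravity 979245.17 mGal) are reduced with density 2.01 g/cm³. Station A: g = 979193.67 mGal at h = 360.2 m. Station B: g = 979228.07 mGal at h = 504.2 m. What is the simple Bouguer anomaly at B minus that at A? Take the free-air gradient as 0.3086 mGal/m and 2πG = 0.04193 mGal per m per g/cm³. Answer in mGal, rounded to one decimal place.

Δg_SB(A) = 979193.67 − 979245.17 + 0.3086×360.2 − 0.04193×2.01×360.2 = 29.30 mGal
Δg_SB(B) = 979228.07 − 979245.17 + 0.3086×504.2 − 0.04193×2.01×504.2 = 96.00 mGal
Difference = 96.00 − (29.30) = 66.70 mGal

66.7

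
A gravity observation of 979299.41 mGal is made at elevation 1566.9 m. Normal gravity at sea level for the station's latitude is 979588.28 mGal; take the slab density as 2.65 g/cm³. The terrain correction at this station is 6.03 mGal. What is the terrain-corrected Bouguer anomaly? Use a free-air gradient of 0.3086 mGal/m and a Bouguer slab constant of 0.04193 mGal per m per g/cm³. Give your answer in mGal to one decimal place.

26.6

Free-air correction = 0.3086 × 1566.9 = 483.55 mGal
Free-air anomaly = 979299.41 − 979588.28 + (483.55) = 194.68 mGal
Bouguer slab correction = 0.04193 × 2.65 × 1566.9 = 174.11 mGal
Simple Bouguer anomaly = 194.68 − (174.11) = 20.57 mGal
Complete Bouguer anomaly = 20.57 + 6.03 = 26.60 mGal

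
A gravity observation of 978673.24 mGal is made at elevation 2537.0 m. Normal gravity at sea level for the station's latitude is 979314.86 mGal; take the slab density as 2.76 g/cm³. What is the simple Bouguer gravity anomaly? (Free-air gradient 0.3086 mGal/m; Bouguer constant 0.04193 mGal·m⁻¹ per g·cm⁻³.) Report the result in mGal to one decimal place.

Free-air correction = 0.3086 × 2537.0 = 782.92 mGal
Free-air anomaly = 978673.24 − 979314.86 + (782.92) = 141.30 mGal
Bouguer slab correction = 0.04193 × 2.76 × 2537.0 = 293.60 mGal
Simple Bouguer anomaly = 141.30 − (293.60) = -152.30 mGal

-152.3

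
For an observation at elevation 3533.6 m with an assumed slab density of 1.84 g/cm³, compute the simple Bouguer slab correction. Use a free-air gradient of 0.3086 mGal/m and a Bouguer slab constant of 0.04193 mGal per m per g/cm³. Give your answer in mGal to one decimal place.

272.6

Bouguer slab correction = 0.04193 × 1.84 × 3533.6 = 272.6 mGal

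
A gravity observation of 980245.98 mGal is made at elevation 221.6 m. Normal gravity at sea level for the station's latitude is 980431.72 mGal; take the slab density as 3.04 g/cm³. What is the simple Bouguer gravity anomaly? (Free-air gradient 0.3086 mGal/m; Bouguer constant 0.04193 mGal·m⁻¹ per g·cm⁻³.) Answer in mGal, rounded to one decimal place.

-145.6

Free-air correction = 0.3086 × 221.6 = 68.39 mGal
Free-air anomaly = 980245.98 − 980431.72 + (68.39) = -117.35 mGal
Bouguer slab correction = 0.04193 × 3.04 × 221.6 = 28.25 mGal
Simple Bouguer anomaly = -117.35 − (28.25) = -145.60 mGal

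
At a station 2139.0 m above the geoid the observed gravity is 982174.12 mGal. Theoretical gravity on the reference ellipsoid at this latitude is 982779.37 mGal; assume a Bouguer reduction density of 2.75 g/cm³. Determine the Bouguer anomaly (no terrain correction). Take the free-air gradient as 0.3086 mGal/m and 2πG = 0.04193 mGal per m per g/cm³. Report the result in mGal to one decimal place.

Free-air correction = 0.3086 × 2139.0 = 660.10 mGal
Free-air anomaly = 982174.12 − 982779.37 + (660.10) = 54.85 mGal
Bouguer slab correction = 0.04193 × 2.75 × 2139.0 = 246.64 mGal
Simple Bouguer anomaly = 54.85 − (246.64) = -191.79 mGal

-191.8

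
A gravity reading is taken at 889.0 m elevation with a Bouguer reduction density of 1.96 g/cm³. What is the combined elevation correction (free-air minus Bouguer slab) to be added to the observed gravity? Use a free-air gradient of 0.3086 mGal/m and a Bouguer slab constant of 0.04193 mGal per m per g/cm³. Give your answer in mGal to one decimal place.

201.3

Combined gradient = 0.3086 − 0.04193 × 1.96 = 0.2264172 mGal/m
Combined elevation correction = 0.2264172 × 889.0 = 201.3 mGal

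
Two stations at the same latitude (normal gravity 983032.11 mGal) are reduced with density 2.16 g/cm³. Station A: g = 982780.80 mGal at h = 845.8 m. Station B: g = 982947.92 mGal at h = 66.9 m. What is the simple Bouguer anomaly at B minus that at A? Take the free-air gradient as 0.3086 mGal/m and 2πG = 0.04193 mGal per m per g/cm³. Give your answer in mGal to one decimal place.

Δg_SB(A) = 982780.80 − 983032.11 + 0.3086×845.8 − 0.04193×2.16×845.8 = -66.90 mGal
Δg_SB(B) = 982947.92 − 983032.11 + 0.3086×66.9 − 0.04193×2.16×66.9 = -69.60 mGal
Difference = -69.60 − (-66.90) = -2.70 mGal

-2.7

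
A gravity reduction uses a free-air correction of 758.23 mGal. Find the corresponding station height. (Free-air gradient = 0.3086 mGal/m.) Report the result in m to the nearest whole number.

h = 758.23 / 0.3086 = 2457.00 m

2457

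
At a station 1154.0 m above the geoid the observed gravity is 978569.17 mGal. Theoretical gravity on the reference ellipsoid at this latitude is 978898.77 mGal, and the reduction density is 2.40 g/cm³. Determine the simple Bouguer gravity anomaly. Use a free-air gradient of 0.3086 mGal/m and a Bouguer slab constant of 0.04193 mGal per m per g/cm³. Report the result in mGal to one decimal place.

Free-air correction = 0.3086 × 1154.0 = 356.12 mGal
Free-air anomaly = 978569.17 − 978898.77 + (356.12) = 26.52 mGal
Bouguer slab correction = 0.04193 × 2.40 × 1154.0 = 116.13 mGal
Simple Bouguer anomaly = 26.52 − (116.13) = -89.61 mGal

-89.6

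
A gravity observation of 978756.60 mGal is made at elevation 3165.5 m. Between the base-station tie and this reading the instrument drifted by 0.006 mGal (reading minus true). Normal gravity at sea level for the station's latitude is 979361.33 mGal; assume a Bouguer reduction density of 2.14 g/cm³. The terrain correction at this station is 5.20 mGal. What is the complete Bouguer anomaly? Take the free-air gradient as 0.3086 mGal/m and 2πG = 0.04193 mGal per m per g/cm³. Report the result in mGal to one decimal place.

93.3

Drift-corrected reading = 978756.60 − (0.006) = 978756.594 mGal
Free-air correction = 0.3086 × 3165.5 = 976.87 mGal
Free-air anomaly = 978756.594 − 979361.33 + (976.87) = 372.134 mGal
Bouguer slab correction = 0.04193 × 2.14 × 3165.5 = 284.04 mGal
Simple Bouguer anomaly = 372.134 − (284.04) = 88.094 mGal
Complete Bouguer anomaly = 88.094 + 5.20 = 93.294 mGal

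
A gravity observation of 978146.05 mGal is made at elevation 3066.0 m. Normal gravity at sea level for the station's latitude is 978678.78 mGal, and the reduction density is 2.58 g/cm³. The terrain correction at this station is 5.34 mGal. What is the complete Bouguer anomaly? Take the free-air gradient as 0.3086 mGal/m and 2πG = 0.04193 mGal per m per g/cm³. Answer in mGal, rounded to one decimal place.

87.1

Free-air correction = 0.3086 × 3066.0 = 946.17 mGal
Free-air anomaly = 978146.05 − 978678.78 + (946.17) = 413.44 mGal
Bouguer slab correction = 0.04193 × 2.58 × 3066.0 = 331.68 mGal
Simple Bouguer anomaly = 413.44 − (331.68) = 81.76 mGal
Complete Bouguer anomaly = 81.76 + 5.34 = 87.10 mGal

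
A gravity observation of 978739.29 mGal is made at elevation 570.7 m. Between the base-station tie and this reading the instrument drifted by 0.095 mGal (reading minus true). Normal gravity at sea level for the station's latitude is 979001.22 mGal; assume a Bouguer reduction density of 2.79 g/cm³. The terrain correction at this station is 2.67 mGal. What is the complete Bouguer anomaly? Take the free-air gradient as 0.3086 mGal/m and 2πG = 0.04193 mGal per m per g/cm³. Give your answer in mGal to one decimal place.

-150.0

Drift-corrected reading = 978739.29 − (0.095) = 978739.195 mGal
Free-air correction = 0.3086 × 570.7 = 176.12 mGal
Free-air anomaly = 978739.195 − 979001.22 + (176.12) = -85.905 mGal
Bouguer slab correction = 0.04193 × 2.79 × 570.7 = 66.76 mGal
Simple Bouguer anomaly = -85.905 − (66.76) = -152.665 mGal
Complete Bouguer anomaly = -152.665 + 2.67 = -149.995 mGal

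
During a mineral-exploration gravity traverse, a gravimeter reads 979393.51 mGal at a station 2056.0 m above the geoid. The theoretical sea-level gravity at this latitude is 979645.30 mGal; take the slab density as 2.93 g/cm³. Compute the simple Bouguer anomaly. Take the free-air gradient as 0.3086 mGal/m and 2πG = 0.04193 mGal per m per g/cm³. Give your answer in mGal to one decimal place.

Free-air correction = 0.3086 × 2056.0 = 634.48 mGal
Free-air anomaly = 979393.51 − 979645.30 + (634.48) = 382.69 mGal
Bouguer slab correction = 0.04193 × 2.93 × 2056.0 = 252.59 mGal
Simple Bouguer anomaly = 382.69 − (252.59) = 130.10 mGal

130.1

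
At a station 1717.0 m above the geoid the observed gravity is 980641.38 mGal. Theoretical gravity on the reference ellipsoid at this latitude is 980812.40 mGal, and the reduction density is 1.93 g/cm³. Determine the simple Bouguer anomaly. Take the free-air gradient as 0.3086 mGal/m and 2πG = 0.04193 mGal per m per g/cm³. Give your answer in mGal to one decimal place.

Free-air correction = 0.3086 × 1717.0 = 529.87 mGal
Free-air anomaly = 980641.38 − 980812.40 + (529.87) = 358.85 mGal
Bouguer slab correction = 0.04193 × 1.93 × 1717.0 = 138.95 mGal
Simple Bouguer anomaly = 358.85 − (138.95) = 219.90 mGal

219.9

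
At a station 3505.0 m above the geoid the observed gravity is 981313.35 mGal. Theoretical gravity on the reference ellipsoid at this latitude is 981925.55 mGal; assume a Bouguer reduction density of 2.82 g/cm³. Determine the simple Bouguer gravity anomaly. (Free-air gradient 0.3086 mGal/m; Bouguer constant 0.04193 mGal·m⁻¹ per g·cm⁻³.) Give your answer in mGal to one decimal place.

Free-air correction = 0.3086 × 3505.0 = 1081.64 mGal
Free-air anomaly = 981313.35 − 981925.55 + (1081.64) = 469.44 mGal
Bouguer slab correction = 0.04193 × 2.82 × 3505.0 = 414.44 mGal
Simple Bouguer anomaly = 469.44 − (414.44) = 55.00 mGal

55.0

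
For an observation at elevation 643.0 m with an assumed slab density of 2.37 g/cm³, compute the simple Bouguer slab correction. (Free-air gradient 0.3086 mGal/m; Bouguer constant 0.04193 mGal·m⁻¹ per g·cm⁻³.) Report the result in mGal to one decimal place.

Bouguer slab correction = 0.04193 × 2.37 × 643.0 = 63.9 mGal

63.9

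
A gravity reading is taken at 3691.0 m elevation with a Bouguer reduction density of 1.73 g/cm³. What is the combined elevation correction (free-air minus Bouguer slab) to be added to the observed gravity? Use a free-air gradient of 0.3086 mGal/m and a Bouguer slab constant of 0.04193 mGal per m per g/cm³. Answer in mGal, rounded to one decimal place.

Combined gradient = 0.3086 − 0.04193 × 1.73 = 0.2360611 mGal/m
Combined elevation correction = 0.2360611 × 3691.0 = 871.3 mGal

871.3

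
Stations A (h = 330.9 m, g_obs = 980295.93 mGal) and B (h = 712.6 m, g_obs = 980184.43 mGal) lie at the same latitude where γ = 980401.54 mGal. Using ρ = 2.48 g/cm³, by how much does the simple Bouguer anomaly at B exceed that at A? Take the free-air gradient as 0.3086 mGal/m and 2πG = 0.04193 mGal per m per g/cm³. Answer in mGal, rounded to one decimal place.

-33.4

Δg_SB(A) = 980295.93 − 980401.54 + 0.3086×330.9 − 0.04193×2.48×330.9 = -37.90 mGal
Δg_SB(B) = 980184.43 − 980401.54 + 0.3086×712.6 − 0.04193×2.48×712.6 = -71.30 mGal
Difference = -71.30 − (-37.90) = -33.40 mGal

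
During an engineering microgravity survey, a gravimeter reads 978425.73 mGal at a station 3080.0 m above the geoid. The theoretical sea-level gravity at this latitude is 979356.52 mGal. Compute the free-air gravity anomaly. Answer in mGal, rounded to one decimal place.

Free-air correction = 0.3086 × 3080.0 = 950.49 mGal
Free-air anomaly = 978425.73 − 979356.52 + (950.49) = 19.70 mGal

19.7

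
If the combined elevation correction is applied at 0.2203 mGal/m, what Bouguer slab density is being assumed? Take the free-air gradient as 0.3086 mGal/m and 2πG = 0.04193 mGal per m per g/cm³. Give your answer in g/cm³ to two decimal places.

0.2203 = 0.3086 − 0.04193 × ρ
ρ = (0.3086 − 0.2203) / 0.04193 = 2.11 g/cm³

2.11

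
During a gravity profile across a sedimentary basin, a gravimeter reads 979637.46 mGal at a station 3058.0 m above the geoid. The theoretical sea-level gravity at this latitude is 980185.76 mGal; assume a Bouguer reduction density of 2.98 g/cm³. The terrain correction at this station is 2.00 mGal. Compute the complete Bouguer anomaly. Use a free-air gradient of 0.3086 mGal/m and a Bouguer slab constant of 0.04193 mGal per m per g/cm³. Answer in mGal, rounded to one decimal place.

Free-air correction = 0.3086 × 3058.0 = 943.70 mGal
Free-air anomaly = 979637.46 − 980185.76 + (943.70) = 395.40 mGal
Bouguer slab correction = 0.04193 × 2.98 × 3058.0 = 382.10 mGal
Simple Bouguer anomaly = 395.40 − (382.10) = 13.30 mGal
Complete Bouguer anomaly = 13.30 + 2.00 = 15.30 mGal

15.3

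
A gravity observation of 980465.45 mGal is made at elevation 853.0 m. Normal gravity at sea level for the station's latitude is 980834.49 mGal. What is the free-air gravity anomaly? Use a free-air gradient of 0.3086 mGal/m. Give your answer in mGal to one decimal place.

-105.8

Free-air correction = 0.3086 × 853.0 = 263.24 mGal
Free-air anomaly = 980465.45 − 980834.49 + (263.24) = -105.80 mGal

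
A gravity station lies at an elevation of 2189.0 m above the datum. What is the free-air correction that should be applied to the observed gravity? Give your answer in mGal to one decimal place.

Free-air correction = 0.3086 × 2189.0 = 675.5 mGal

675.5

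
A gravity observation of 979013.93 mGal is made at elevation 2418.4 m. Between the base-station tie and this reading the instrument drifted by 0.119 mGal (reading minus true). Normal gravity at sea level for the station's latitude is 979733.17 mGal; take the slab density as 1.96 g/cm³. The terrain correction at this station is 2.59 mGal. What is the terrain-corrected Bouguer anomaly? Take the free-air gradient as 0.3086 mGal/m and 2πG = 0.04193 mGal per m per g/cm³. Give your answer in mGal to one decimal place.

Drift-corrected reading = 979013.93 − (0.119) = 979013.811 mGal
Free-air correction = 0.3086 × 2418.4 = 746.32 mGal
Free-air anomaly = 979013.811 − 979733.17 + (746.32) = 26.961 mGal
Bouguer slab correction = 0.04193 × 1.96 × 2418.4 = 198.75 mGal
Simple Bouguer anomaly = 26.961 − (198.75) = -171.789 mGal
Complete Bouguer anomaly = -171.789 + 2.59 = -169.199 mGal

-169.2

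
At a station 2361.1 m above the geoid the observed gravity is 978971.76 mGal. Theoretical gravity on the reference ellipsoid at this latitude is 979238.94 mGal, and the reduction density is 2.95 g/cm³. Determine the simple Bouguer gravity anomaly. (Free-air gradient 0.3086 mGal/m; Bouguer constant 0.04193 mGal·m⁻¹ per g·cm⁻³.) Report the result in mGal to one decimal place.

169.4

Free-air correction = 0.3086 × 2361.1 = 728.64 mGal
Free-air anomaly = 978971.76 − 979238.94 + (728.64) = 461.46 mGal
Bouguer slab correction = 0.04193 × 2.95 × 2361.1 = 292.05 mGal
Simple Bouguer anomaly = 461.46 − (292.05) = 169.41 mGal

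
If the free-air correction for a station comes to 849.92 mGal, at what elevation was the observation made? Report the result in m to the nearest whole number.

h = 849.92 / 0.3086 = 2754.12 m

2754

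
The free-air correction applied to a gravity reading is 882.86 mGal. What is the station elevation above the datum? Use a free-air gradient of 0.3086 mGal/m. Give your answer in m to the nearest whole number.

h = 882.86 / 0.3086 = 2860.86 m

2861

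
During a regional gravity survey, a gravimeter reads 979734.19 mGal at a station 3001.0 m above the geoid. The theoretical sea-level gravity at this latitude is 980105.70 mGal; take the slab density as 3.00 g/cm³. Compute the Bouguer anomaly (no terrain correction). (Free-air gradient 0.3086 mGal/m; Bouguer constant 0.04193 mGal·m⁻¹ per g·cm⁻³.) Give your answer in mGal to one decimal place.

Free-air correction = 0.3086 × 3001.0 = 926.11 mGal
Free-air anomaly = 979734.19 − 980105.70 + (926.11) = 554.60 mGal
Bouguer slab correction = 0.04193 × 3.00 × 3001.0 = 377.50 mGal
Simple Bouguer anomaly = 554.60 − (377.50) = 177.10 mGal

177.1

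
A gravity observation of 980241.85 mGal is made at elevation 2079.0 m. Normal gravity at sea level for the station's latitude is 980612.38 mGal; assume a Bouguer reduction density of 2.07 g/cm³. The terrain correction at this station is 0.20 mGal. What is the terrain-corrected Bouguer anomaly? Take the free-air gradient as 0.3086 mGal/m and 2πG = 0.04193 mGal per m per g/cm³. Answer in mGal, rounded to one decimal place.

Free-air correction = 0.3086 × 2079.0 = 641.58 mGal
Free-air anomaly = 980241.85 − 980612.38 + (641.58) = 271.05 mGal
Bouguer slab correction = 0.04193 × 2.07 × 2079.0 = 180.45 mGal
Simple Bouguer anomaly = 271.05 − (180.45) = 90.60 mGal
Complete Bouguer anomaly = 90.60 + 0.20 = 90.80 mGal

90.8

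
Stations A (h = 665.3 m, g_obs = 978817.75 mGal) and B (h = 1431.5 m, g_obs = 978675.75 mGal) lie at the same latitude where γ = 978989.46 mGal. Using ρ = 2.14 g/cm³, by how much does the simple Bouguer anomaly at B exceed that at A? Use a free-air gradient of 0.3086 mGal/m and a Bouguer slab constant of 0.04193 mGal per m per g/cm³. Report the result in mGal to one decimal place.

25.7

Δg_SB(A) = 978817.75 − 978989.46 + 0.3086×665.3 − 0.04193×2.14×665.3 = -26.10 mGal
Δg_SB(B) = 978675.75 − 978989.46 + 0.3086×1431.5 − 0.04193×2.14×1431.5 = -0.40 mGal
Difference = -0.40 − (-26.10) = 25.70 mGal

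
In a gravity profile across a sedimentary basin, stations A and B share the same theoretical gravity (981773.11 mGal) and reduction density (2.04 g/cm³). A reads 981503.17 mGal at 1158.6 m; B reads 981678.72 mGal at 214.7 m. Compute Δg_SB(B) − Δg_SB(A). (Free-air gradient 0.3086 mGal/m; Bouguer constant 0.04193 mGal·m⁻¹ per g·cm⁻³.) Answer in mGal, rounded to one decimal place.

Δg_SB(A) = 981503.17 − 981773.11 + 0.3086×1158.6 − 0.04193×2.04×1158.6 = -11.50 mGal
Δg_SB(B) = 981678.72 − 981773.11 + 0.3086×214.7 − 0.04193×2.04×214.7 = -46.50 mGal
Difference = -46.50 − (-11.50) = -35.00 mGal

-35.0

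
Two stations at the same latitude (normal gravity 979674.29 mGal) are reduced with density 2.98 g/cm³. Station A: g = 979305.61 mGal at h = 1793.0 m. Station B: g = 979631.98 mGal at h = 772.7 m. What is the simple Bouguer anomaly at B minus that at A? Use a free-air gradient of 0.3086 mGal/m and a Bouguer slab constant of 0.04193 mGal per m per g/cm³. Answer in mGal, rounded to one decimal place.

Δg_SB(A) = 979305.61 − 979674.29 + 0.3086×1793.0 − 0.04193×2.98×1793.0 = -39.40 mGal
Δg_SB(B) = 979631.98 − 979674.29 + 0.3086×772.7 − 0.04193×2.98×772.7 = 99.60 mGal
Difference = 99.60 − (-39.40) = 139.00 mGal

139.0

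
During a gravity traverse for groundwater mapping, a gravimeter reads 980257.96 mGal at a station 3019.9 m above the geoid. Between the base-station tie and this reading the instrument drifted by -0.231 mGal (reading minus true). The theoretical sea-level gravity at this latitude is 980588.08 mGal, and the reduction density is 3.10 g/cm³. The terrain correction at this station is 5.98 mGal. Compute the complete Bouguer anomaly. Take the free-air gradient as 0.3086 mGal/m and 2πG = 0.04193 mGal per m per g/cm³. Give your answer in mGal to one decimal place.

Drift-corrected reading = 980257.96 − (-0.231) = 980258.191 mGal
Free-air correction = 0.3086 × 3019.9 = 931.94 mGal
Free-air anomaly = 980258.191 − 980588.08 + (931.94) = 602.051 mGal
Bouguer slab correction = 0.04193 × 3.10 × 3019.9 = 392.54 mGal
Simple Bouguer anomaly = 602.051 − (392.54) = 209.511 mGal
Complete Bouguer anomaly = 209.511 + 5.98 = 215.491 mGal

215.5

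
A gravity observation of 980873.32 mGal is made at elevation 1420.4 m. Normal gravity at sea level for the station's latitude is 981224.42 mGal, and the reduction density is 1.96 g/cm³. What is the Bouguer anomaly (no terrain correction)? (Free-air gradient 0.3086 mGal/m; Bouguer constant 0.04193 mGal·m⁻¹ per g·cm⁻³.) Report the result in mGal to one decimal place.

Free-air correction = 0.3086 × 1420.4 = 438.34 mGal
Free-air anomaly = 980873.32 − 981224.42 + (438.34) = 87.24 mGal
Bouguer slab correction = 0.04193 × 1.96 × 1420.4 = 116.73 mGal
Simple Bouguer anomaly = 87.24 − (116.73) = -29.49 mGal

-29.5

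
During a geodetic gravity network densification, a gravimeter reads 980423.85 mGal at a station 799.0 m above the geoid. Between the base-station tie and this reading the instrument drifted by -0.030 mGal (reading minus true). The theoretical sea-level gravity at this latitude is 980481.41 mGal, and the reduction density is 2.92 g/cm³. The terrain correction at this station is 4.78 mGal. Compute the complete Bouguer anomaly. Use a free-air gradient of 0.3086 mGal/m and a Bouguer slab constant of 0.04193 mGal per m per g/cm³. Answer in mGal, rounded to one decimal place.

Drift-corrected reading = 980423.85 − (-0.030) = 980423.880 mGal
Free-air correction = 0.3086 × 799.0 = 246.57 mGal
Free-air anomaly = 980423.880 − 980481.41 + (246.57) = 189.040 mGal
Bouguer slab correction = 0.04193 × 2.92 × 799.0 = 97.83 mGal
Simple Bouguer anomaly = 189.040 − (97.83) = 91.210 mGal
Complete Bouguer anomaly = 91.210 + 4.78 = 95.990 mGal

96.0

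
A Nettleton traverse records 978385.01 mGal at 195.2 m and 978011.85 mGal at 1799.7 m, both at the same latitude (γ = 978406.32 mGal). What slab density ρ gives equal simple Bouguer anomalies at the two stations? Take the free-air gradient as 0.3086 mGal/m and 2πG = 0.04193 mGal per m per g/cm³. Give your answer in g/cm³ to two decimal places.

1.81

Δg_obs = 978011.85 − 978385.01 = -373.16 mGal over Δh = 1799.7 − 195.2 = 1604.5 m
Equal Bouguer anomalies ⇒ Δg_obs + (0.3086 − 0.04193ρ)·Δh = 0
0.3086 − 0.04193ρ = −Δg_obs/Δh = 0.23257
ρ = (0.3086 − 0.23257) / 0.04193 = 1.81 g/cm³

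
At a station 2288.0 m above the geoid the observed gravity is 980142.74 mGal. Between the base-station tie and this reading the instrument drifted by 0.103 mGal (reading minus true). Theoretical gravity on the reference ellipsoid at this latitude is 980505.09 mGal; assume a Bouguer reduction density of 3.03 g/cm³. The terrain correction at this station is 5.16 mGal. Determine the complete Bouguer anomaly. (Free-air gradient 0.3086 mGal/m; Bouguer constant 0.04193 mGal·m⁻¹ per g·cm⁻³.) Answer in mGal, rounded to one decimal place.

58.1

Drift-corrected reading = 980142.74 − (0.103) = 980142.637 mGal
Free-air correction = 0.3086 × 2288.0 = 706.08 mGal
Free-air anomaly = 980142.637 − 980505.09 + (706.08) = 343.627 mGal
Bouguer slab correction = 0.04193 × 3.03 × 2288.0 = 290.69 mGal
Simple Bouguer anomaly = 343.627 − (290.69) = 52.937 mGal
Complete Bouguer anomaly = 52.937 + 5.16 = 58.097 mGal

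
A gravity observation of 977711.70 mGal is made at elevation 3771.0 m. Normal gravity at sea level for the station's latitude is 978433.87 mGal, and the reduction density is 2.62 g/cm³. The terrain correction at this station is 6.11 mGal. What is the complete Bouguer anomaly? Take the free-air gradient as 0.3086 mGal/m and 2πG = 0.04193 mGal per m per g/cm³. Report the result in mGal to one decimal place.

33.4

Free-air correction = 0.3086 × 3771.0 = 1163.73 mGal
Free-air anomaly = 977711.70 − 978433.87 + (1163.73) = 441.56 mGal
Bouguer slab correction = 0.04193 × 2.62 × 3771.0 = 414.27 mGal
Simple Bouguer anomaly = 441.56 − (414.27) = 27.29 mGal
Complete Bouguer anomaly = 27.29 + 6.11 = 33.40 mGal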